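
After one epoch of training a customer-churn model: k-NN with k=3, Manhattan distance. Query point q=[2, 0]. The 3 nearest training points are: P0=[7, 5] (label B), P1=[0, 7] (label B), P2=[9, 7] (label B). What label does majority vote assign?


d(q,P0) = 10  (label B)
d(q,P1) = 9  (label B)
d(q,P2) = 14  (label B)
Votes: A=0, B=3
Majority → B

B


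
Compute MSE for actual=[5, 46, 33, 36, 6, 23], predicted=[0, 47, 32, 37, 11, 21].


Squared errors: (5-0)²=25, (46-47)²=1, (33-32)²=1, (36-37)²=1, (6-11)²=25, (23-21)²=4
Sum = 57
MSE = 57/6 = 19/2

19/2


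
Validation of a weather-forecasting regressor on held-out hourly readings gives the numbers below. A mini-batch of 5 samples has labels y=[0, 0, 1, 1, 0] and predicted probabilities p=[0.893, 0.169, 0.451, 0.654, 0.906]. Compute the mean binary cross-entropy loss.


L[0] = -ln(1-0.893) = -ln(0.107) = 2.2349
L[1] = -ln(1-0.169) = -ln(0.831) = 0.1851
L[2] = -ln(0.451) = 0.7963
L[3] = -ln(0.654) = 0.4246
L[4] = -ln(1-0.906) = -ln(0.094) = 2.3645
mean = (2.2349 + 0.1851 + 0.7963 + 0.4246 + 2.3645)/5 = 1.2011

1.2011


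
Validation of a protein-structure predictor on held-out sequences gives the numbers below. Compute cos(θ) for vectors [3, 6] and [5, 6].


A·B = 3·5 + 6·6 = 51
‖A‖ = √45 = 6.7082, ‖B‖ = √61 = 7.8102
cos = 51/(√45·√61) = 51/√2745 = 0.9734

0.9734


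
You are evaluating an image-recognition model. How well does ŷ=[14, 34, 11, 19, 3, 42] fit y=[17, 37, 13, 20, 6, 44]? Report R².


ȳ = 22.8333
SS_res = Σ(y-ŷ)² = 36
SS_tot = Σ(y-ȳ)² = 1070.83
R² = 1 - SS_res/SS_tot = 1 - 0.0336 = 0.9664

0.9664


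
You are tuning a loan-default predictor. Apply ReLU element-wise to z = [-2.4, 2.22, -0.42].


ReLU(-2.4) = max(0, -2.4) = 0.0
ReLU(2.22) = max(0, 2.22) = 2.22
ReLU(-0.42) = max(0, -0.42) = 0.0
result = [0.0, 2.22, 0.0]

[0.0, 2.22, 0.0]


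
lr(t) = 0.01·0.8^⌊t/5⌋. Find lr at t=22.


n_drops = ⌊22/5⌋ = 4
lr = 0.01·0.8^4 = 0.01·0.4096 = 0.004096

0.004096


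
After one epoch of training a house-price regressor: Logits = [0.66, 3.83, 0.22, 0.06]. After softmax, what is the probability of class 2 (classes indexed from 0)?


Exponentials: e^0.66=1.9348, e^3.83=46.0625, e^0.22=1.2461, e^0.06=1.0618
Sum = 50.3052
Softmax = [0.0385, 0.9157, 0.0248, 0.0211]
p[2] = 1.2461/50.3052 = 0.0248

0.0248


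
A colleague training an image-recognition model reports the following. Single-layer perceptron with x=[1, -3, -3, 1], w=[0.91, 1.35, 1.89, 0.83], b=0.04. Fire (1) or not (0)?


z = (1)·(0.91) + (-3)·(1.35) + (-3)·(1.89) + (1)·(0.83) + 0.04
  = -7.94
step(z) = 0 (z<0)

0


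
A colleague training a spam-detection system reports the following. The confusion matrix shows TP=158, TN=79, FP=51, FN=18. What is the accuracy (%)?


Accuracy = (TP+TN)/(TP+TN+FP+FN)
= (158+79)/(306)
= 237/306 = 77.45%

77.45%


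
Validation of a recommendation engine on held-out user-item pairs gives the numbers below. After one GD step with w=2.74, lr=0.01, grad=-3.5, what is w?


w_new = w - α·∇
= 2.74 - 0.01·-3.5
= 2.74 + 0.035
= 2.775

2.775


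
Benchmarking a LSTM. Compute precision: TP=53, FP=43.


Precision = TP/(TP+FP)
= 53/(53+43)
= 53/96 = 55.21%

55.21%


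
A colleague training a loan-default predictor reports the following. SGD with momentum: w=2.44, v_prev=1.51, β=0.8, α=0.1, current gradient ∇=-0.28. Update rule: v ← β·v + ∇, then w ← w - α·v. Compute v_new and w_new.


v_new = 0.8·1.51 - 0.28 = 1.208 - 0.28 = 0.928
w_new = 2.44 - 0.1·0.928 = 2.44 - 0.0928 = 2.3472

v_new=0.928, w_new=2.3472


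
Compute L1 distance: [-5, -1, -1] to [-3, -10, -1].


d = |-5+ 3| + |-1+ 10| + |-1+ 1|
  = 2 + 9 + 0
  = 11

11


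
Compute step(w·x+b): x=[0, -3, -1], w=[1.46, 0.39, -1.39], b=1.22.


z = (0)·(1.46) + (-3)·(0.39) + (-1)·(-1.39) + 1.22
  = 1.44
step(z) = 1 (z≥0)

1


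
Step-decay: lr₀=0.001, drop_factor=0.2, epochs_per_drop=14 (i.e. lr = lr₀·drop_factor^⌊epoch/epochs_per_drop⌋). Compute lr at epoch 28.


n_drops = ⌊28/14⌋ = 2
lr = 0.001·0.2^2 = 0.001·0.04 = 0.00004

0.00004


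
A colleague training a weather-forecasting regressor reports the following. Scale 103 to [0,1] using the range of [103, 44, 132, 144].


min=44, max=144
(103-44)/(144-44) = 59/100 = 0.59

0.59


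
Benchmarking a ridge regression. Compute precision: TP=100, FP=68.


Precision = TP/(TP+FP)
= 100/(100+68)
= 100/168 = 59.52%

59.52%


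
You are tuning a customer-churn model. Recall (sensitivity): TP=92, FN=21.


Recall = TP/(TP+FN)
= 92/(92+21)
= 92/113 = 81.42%

81.42%


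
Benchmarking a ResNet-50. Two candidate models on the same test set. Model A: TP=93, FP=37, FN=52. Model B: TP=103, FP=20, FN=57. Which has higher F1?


Model A: P=93/130=0.7154, R=93/145=0.6414, F1=2PR/(P+R)=2TP/(2TP+FP+FN)=186/275=0.6764
Model B: P=103/123=0.8374, R=103/160=0.6438, F1=2PR/(P+R)=2TP/(2TP+FP+FN)=206/283=0.7279
0.6764 < 0.7279 → Model B

Model B


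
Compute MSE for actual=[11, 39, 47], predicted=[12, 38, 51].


Squared errors: (11-12)²=1, (39-38)²=1, (47-51)²=16
Sum = 18
MSE = 18/3 = 6

6


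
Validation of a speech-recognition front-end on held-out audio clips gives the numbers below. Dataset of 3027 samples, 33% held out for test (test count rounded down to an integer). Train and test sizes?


Test = ⌊3027·33/100⌋ = 998
Train = 3027 - 998 = 2029

Train: 2029, Test: 998


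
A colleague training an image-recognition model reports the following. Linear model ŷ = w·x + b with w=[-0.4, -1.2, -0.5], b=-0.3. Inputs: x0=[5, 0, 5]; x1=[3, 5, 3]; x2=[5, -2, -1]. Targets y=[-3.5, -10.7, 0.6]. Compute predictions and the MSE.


ŷ0 = (-0.4)·(5) + (-1.2)·(0) + (-0.5)·(5) - 0.3 = -4.8
ŷ1 = (-0.4)·(3) + (-1.2)·(5) + (-0.5)·(3) - 0.3 = -9.0
ŷ2 = (-0.4)·(5) + (-1.2)·(-2) + (-0.5)·(-1) - 0.3 = 0.6
errors² = [1.69, 2.89, 0.0]
MSE = 4.5800/3 = 1.5267

1.5267


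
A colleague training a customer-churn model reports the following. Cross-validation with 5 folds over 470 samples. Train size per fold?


Fold size = 470/5 = 94
Training per fold = 470 - 94 = 376

376


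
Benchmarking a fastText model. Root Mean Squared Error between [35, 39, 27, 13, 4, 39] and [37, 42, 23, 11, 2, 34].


MSE = 62/6 = 10.3333
RMSE = √(62/6) = 3.2146

3.2146


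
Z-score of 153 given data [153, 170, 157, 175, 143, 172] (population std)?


μ = 161.6667, σ = 11.5422
z = (153 - 161.6667)/11.5422 = -0.7509

-0.7509


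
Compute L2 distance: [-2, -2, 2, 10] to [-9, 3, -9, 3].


d = √((-2+ 9)² + (-2-3)² + (2+ 9)² + (10-3)²)
  = √(49 + 25 + 121 + 49)
  = √244 = 15.6205

15.6205


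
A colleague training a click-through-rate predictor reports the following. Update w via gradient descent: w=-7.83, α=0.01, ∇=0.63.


w_new = w - α·∇
= -7.83 - 0.01·0.63
= -7.83 - 0.0063
= -7.8363

-7.8363


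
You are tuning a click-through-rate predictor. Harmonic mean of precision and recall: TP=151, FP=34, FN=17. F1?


Precision = 151/185 = 0.8162
Recall = 151/168 = 0.8988
F1 = 2·P·R/(P+R) = 2·TP/(2·TP+FP+FN) = 302/(302+34+17) = 302/353 = 0.8555

0.8555


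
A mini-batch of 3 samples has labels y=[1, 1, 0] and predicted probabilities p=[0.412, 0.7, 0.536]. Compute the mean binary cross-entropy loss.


L[0] = -ln(0.412) = 0.8867
L[1] = -ln(0.7) = 0.3567
L[2] = -ln(1-0.536) = -ln(0.464) = 0.7679
mean = (0.8867 + 0.3567 + 0.7679)/3 = 0.6704

0.6704


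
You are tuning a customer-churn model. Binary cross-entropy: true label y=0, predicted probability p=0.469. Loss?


BCE = -[y·ln(p) + (1-y)·ln(1-p)]
= -0 - 1·ln(1-0.469)
= -ln(0.531) = 0.633

0.633


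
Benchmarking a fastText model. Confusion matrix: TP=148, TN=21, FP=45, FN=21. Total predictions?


Total = TP + TN + FP + FN
= 148 + 21 + 45 + 21
= 235
(Predicted positive: 193, predicted negative: 42)

235


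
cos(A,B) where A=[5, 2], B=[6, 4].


A·B = 5·6 + 2·4 = 38
‖A‖ = √29 = 5.3852, ‖B‖ = √52 = 7.2111
cos = 38/(√29·√52) = 38/√1508 = 0.9785

0.9785


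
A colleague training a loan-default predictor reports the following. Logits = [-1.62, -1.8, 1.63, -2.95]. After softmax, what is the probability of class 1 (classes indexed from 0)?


Exponentials: e^-1.62=0.1979, e^-1.8=0.1653, e^1.63=5.1039, e^-2.95=0.0523
Sum = 5.5194
Softmax = [0.0359, 0.0299, 0.9247, 0.0095]
p[1] = 0.1653/5.5194 = 0.0299

0.0299


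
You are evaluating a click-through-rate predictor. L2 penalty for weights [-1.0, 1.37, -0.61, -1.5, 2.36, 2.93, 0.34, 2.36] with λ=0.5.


‖w‖₂² = (-1.0)² + (1.37)² + (-0.61)² + (-1.5)² + (2.36)² + (2.93)² + (0.34)² + (2.36)²
     = 1 + 1.8769 + 0.3721 + 2.25 + 5.5696 + 8.5849 + 0.1156 + 5.5696
     = 25.3387
λ·‖w‖₂² = 0.5·25.3387 = 12.66935

12.66935


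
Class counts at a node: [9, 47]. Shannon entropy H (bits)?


Probabilities: [9/56, 47/56] ≈ [0.1607, 0.8393]
H = -((9/56)·log₂(9/56) + (47/56)·log₂(47/56))
  = 0.636 bits

0.636 bits


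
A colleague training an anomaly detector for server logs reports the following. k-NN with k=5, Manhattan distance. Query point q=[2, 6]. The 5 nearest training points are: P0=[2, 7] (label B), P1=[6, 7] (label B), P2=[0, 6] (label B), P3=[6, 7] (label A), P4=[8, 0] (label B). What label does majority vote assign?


d(q,P0) = 1  (label B)
d(q,P1) = 5  (label B)
d(q,P2) = 2  (label B)
d(q,P3) = 5  (label A)
d(q,P4) = 12  (label B)
Votes: A=1, B=4
Majority → B

B


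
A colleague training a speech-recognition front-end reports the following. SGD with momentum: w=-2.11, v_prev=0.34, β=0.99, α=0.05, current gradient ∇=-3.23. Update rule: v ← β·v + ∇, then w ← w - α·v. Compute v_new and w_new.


v_new = 0.99·0.34 - 3.23 = 0.3366 - 3.23 = -2.8934
w_new = -2.11 - 0.05·-2.8934 = -2.11 + 0.14467 = -1.96533

v_new=-2.8934, w_new=-1.96533


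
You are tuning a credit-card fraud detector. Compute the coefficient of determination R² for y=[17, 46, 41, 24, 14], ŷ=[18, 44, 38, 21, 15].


ȳ = 28.4
SS_res = Σ(y-ŷ)² = 24
SS_tot = Σ(y-ȳ)² = 825.2
R² = 1 - SS_res/SS_tot = 1 - 0.0291 = 0.9709

0.9709


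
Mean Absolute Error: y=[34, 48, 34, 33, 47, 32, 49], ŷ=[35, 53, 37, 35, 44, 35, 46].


Absolute errors: |34-35|=1, |48-53|=5, |34-37|=3, |33-35|=2, |47-44|=3, |32-35|=3, |49-46|=3
Sum = 20
MAE = 20/7 = 20/7

20/7


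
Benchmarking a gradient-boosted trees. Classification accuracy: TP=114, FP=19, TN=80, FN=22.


Accuracy = (TP+TN)/(TP+TN+FP+FN)
= (114+80)/(235)
= 194/235 = 82.55%

82.55%


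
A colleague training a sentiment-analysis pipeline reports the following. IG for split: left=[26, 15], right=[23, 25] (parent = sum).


Parent = [49, 40], H_parent = 0.9926
H_left = 0.9474 (n=41), H_right = 0.9987 (n=48)
H_children = (41/89)·0.9474 + (48/89)·0.9987 = 0.9751
IG = 0.9926 - 0.9751 = 0.0175

0.0175


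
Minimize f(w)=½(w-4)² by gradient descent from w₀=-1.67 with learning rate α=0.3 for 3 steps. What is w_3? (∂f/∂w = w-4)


step 1: grad = -1.67-4 = -5.67; w = -1.67 - 0.3·(-5.67) = 0.031
step 2: grad = 0.031-4 = -3.969; w = 0.031 - 0.3·(-3.969) = 1.2217
step 3: grad = 1.2217-4 = -2.7783; w = 1.2217 - 0.3·(-2.7783) = 2.05519

2.05519


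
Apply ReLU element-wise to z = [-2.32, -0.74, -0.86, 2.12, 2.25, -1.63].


ReLU(-2.32) = max(0, -2.32) = 0.0
ReLU(-0.74) = max(0, -0.74) = 0.0
ReLU(-0.86) = max(0, -0.86) = 0.0
ReLU(2.12) = max(0, 2.12) = 2.12
ReLU(2.25) = max(0, 2.25) = 2.25
ReLU(-1.63) = max(0, -1.63) = 0.0
result = [0.0, 0.0, 0.0, 2.12, 2.25, 0.0]

[0.0, 0.0, 0.0, 2.12, 2.25, 0.0]


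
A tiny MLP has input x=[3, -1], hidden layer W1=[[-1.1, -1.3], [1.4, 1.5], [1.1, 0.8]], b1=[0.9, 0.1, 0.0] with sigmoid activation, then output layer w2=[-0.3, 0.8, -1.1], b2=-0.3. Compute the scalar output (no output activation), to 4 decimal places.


z1[0] = (-1.1)·(3) + (-1.3)·(-1) + 0.9 = -1.1
z1[1] = (1.4)·(3) + (1.5)·(-1) + 0.1 = 2.8
z1[2] = (1.1)·(3) + (0.8)·(-1) + 0.0 = 2.5
h = sigmoid(z1) = [0.2497, 0.9427, 0.9241]
output = (-0.3)·(0.2497) + (0.8)·(0.9427) + (-1.1)·(0.9241) - 0.3 = -0.6373

-0.6373


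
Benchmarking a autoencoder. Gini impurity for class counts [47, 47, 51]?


Probabilities: [47/145, 47/145, 51/145] ≈ [0.3241, 0.3241, 0.3517]
Σpᵢ² = (2209 + 2209 + 2601)/145² = 7019/21025
Gini = 1 - Σpᵢ² = 1 - 7019/21025 = 0.6662

0.6662


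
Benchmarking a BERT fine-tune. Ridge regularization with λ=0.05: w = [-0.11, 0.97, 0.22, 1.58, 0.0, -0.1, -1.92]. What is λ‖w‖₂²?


‖w‖₂² = (-0.11)² + (0.97)² + (0.22)² + (1.58)² + (0.0)² + (-0.1)² + (-1.92)²
     = 0.0121 + 0.9409 + 0.0484 + 2.4964 + 0 + 0.01 + 3.6864
     = 7.1942
λ·‖w‖₂² = 0.05·7.1942 = 0.35971

0.35971


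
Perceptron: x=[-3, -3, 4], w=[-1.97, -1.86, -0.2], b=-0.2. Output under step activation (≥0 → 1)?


z = (-3)·(-1.97) + (-3)·(-1.86) + (4)·(-0.2) - 0.2
  = 10.49
step(z) = 1 (z≥0)

1


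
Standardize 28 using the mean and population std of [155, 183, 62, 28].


μ = 107, σ = 63.9257
z = (28 - 107)/63.9257 = -1.2358

-1.2358


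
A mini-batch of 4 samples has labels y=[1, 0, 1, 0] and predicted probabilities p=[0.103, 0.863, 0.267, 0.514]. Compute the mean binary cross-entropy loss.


L[0] = -ln(0.103) = 2.273
L[1] = -ln(1-0.863) = -ln(0.137) = 1.9878
L[2] = -ln(0.267) = 1.3205
L[3] = -ln(1-0.514) = -ln(0.486) = 0.7215
mean = (2.273 + 1.9878 + 1.3205 + 0.7215)/4 = 1.5757

1.5757


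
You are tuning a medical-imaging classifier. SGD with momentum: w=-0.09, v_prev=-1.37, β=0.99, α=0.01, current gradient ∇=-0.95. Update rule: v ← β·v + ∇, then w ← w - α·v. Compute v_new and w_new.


v_new = 0.99·-1.37 - 0.95 = -1.3563 - 0.95 = -2.3063
w_new = -0.09 - 0.01·-2.3063 = -0.09 + 0.023063 = -0.066937

v_new=-2.3063, w_new=-0.066937


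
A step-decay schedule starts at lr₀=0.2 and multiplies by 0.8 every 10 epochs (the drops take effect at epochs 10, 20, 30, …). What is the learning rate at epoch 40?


n_drops = ⌊40/10⌋ = 4
lr = 0.2·0.8^4 = 0.2·0.4096 = 0.08192

0.08192


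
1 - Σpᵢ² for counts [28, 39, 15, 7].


Probabilities: [28/89, 39/89, 15/89, 7/89] ≈ [0.3146, 0.4382, 0.1685, 0.0787]
Σpᵢ² = (784 + 1521 + 225 + 49)/89² = 2579/7921
Gini = 1 - Σpᵢ² = 1 - 2579/7921 = 0.6744

0.6744


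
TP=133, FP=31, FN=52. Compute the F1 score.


Precision = 133/164 = 0.811
Recall = 133/185 = 0.7189
F1 = 2·P·R/(P+R) = 2·TP/(2·TP+FP+FN) = 266/(266+31+52) = 266/349 = 0.7622

0.7622


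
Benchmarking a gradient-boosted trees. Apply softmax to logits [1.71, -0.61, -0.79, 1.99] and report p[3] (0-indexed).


Exponentials: e^1.71=5.529, e^-0.61=0.5434, e^-0.79=0.4538, e^1.99=7.3155
Sum = 13.8417
Softmax = [0.3994, 0.0393, 0.0328, 0.5285]
p[3] = 7.3155/13.8417 = 0.5285

0.5285


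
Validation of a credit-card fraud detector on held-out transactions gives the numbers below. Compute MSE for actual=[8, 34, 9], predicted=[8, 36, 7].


Squared errors: (8-8)²=0, (34-36)²=4, (9-7)²=4
Sum = 8
MSE = 8/3 = 8/3

8/3


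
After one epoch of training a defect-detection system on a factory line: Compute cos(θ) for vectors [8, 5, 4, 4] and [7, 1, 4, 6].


A·B = 8·7 + 5·1 + 4·4 + 4·6 = 101
‖A‖ = √121 = 11, ‖B‖ = √102 = 10.0995
cos = 101/(√121·√102) = 101/√12342 = 0.9091

0.9091


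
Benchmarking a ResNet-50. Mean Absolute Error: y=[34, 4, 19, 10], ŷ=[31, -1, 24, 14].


Absolute errors: |34-31|=3, |4+ 1|=5, |19-24|=5, |10-14|=4
Sum = 17
MAE = 17/4 = 17/4

17/4


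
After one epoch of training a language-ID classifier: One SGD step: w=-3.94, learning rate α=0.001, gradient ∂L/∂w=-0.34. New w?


w_new = w - α·∇
= -3.94 - 0.001·-0.34
= -3.94 + 0.00034
= -3.93966

-3.93966


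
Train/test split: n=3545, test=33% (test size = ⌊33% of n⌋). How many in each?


Test = ⌊3545·33/100⌋ = 1169
Train = 3545 - 1169 = 2376

Train: 2376, Test: 1169


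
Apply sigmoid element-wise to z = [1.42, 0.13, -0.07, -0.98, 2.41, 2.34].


σ(1.42) = 1/(1+e^-1.42) = 0.8053
σ(0.13) = 1/(1+e^-0.13) = 0.5325
σ(-0.07) = 1/(1+e^0.07) = 0.4825
σ(-0.98) = 1/(1+e^0.98) = 0.2729
σ(2.41) = 1/(1+e^-2.41) = 0.9176
σ(2.34) = 1/(1+e^-2.34) = 0.9121
result = [0.8053, 0.5325, 0.4825, 0.2729, 0.9176, 0.9121]

[0.8053, 0.5325, 0.4825, 0.2729, 0.9176, 0.9121]


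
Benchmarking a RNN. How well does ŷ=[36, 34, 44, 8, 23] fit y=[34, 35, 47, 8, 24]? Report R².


ȳ = 29.6
SS_res = Σ(y-ŷ)² = 15
SS_tot = Σ(y-ȳ)² = 849.2
R² = 1 - SS_res/SS_tot = 1 - 0.0177 = 0.9823

0.9823


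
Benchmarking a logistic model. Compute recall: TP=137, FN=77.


Recall = TP/(TP+FN)
= 137/(137+77)
= 137/214 = 64.02%

64.02%


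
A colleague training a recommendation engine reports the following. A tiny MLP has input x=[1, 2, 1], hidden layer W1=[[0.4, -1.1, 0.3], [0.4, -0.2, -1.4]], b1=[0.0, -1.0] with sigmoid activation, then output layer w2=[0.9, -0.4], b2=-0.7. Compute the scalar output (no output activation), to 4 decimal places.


z1[0] = (0.4)·(1) + (-1.1)·(2) + (0.3)·(1) + 0.0 = -1.5
z1[1] = (0.4)·(1) + (-0.2)·(2) + (-1.4)·(1) - 1.0 = -2.4
h = sigmoid(z1) = [0.1824, 0.0832]
output = (0.9)·(0.1824) + (-0.4)·(0.0832) - 0.7 = -0.5691

-0.5691


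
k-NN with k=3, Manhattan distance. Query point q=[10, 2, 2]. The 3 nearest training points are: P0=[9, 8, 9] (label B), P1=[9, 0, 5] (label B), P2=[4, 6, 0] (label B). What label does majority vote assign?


d(q,P0) = 14  (label B)
d(q,P1) = 6  (label B)
d(q,P2) = 12  (label B)
Votes: A=0, B=3
Majority → B

B


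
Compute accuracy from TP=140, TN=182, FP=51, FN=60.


Accuracy = (TP+TN)/(TP+TN+FP+FN)
= (140+182)/(433)
= 322/433 = 74.36%

74.36%


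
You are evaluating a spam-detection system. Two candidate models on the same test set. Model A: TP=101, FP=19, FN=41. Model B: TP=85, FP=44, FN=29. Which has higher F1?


Model A: P=101/120=0.8417, R=101/142=0.7113, F1=2PR/(P+R)=2TP/(2TP+FP+FN)=202/262=0.771
Model B: P=85/129=0.6589, R=85/114=0.7456, F1=2PR/(P+R)=2TP/(2TP+FP+FN)=170/243=0.6996
0.771 > 0.6996 → Model A

Model A


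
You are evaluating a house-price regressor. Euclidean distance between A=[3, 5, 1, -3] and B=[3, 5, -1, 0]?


d = √((3-3)² + (5-5)² + (1+ 1)² + (-3-0)²)
  = √(0 + 0 + 4 + 9)
  = √13 = 3.6056

3.6056


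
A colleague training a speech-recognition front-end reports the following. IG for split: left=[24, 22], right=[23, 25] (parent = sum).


Parent = [47, 47], H_parent = 1
H_left = 0.9986 (n=46), H_right = 0.9987 (n=48)
H_children = (46/94)·0.9986 + (48/94)·0.9987 = 0.9987
IG = 1 - 0.9987 = 0.0013

0.0013


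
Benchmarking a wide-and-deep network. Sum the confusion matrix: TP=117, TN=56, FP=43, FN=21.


Total = TP + TN + FP + FN
= 117 + 56 + 43 + 21
= 237
(Predicted positive: 160, predicted negative: 77)

237


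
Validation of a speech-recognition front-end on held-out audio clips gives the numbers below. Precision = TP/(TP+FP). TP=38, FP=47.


Precision = TP/(TP+FP)
= 38/(38+47)
= 38/85 = 44.71%

44.71%


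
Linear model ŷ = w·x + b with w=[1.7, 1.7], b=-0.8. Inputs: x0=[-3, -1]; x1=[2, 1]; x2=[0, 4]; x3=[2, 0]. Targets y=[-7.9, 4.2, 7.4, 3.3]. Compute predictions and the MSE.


ŷ0 = (1.7)·(-3) + (1.7)·(-1) - 0.8 = -7.6
ŷ1 = (1.7)·(2) + (1.7)·(1) - 0.8 = 4.3
ŷ2 = (1.7)·(0) + (1.7)·(4) - 0.8 = 6.0
ŷ3 = (1.7)·(2) + (1.7)·(0) - 0.8 = 2.6
errors² = [0.09, 0.01, 1.96, 0.49]
MSE = 2.5500/4 = 0.6375

0.6375


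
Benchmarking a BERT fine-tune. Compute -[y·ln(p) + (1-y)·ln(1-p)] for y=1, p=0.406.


BCE = -[y·ln(p) + (1-y)·ln(1-p)]
= -1·ln(0.406) - 0
= -ln(0.406) = 0.9014

0.9014


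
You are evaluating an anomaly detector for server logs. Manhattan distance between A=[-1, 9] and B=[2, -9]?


d = |-1-2| + |9+ 9|
  = 3 + 18
  = 21

21


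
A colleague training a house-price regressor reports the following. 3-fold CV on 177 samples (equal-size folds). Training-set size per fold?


Fold size = 177/3 = 59
Training per fold = 177 - 59 = 118

118


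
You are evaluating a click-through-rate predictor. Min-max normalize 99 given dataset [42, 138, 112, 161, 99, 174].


min=42, max=174
(99-42)/(174-42) = 57/132 = 0.4318

0.4318


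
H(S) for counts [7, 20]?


Probabilities: [7/27, 20/27] ≈ [0.2593, 0.7407]
H = -((7/27)·log₂(7/27) + (20/27)·log₂(20/27))
  = 0.8256 bits

0.8256 bits


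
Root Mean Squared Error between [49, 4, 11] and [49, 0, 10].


MSE = 17/3 = 5.6667
RMSE = √(17/3) = 2.3805

2.3805


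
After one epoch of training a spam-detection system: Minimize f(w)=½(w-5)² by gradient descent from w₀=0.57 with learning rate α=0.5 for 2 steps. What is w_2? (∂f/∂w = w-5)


step 1: grad = 0.57-5 = -4.43; w = 0.57 - 0.5·(-4.43) = 2.785
step 2: grad = 2.785-5 = -2.215; w = 2.785 - 0.5·(-2.215) = 3.8925

3.8925


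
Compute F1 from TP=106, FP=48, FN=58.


Precision = 106/154 = 0.6883
Recall = 106/164 = 0.6463
F1 = 2·P·R/(P+R) = 2·TP/(2·TP+FP+FN) = 212/(212+48+58) = 212/318 = 0.6667

0.6667


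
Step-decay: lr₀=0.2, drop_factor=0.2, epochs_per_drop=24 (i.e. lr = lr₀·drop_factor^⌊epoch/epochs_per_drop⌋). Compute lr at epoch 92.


n_drops = ⌊92/24⌋ = 3
lr = 0.2·0.2^3 = 0.2·0.008 = 0.0016

0.0016


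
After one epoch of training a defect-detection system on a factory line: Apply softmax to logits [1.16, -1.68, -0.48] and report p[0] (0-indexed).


Exponentials: e^1.16=3.1899, e^-1.68=0.1864, e^-0.48=0.6188
Sum = 3.9951
Softmax = [0.7985, 0.0467, 0.1549]
p[0] = 3.1899/3.9951 = 0.7985

0.7985


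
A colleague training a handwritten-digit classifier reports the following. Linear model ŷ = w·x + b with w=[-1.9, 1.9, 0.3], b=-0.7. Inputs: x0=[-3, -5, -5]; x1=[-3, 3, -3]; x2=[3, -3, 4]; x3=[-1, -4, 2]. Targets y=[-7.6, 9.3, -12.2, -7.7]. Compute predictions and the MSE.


ŷ0 = (-1.9)·(-3) + (1.9)·(-5) + (0.3)·(-5) - 0.7 = -6.0
ŷ1 = (-1.9)·(-3) + (1.9)·(3) + (0.3)·(-3) - 0.7 = 9.8
ŷ2 = (-1.9)·(3) + (1.9)·(-3) + (0.3)·(4) - 0.7 = -10.9
ŷ3 = (-1.9)·(-1) + (1.9)·(-4) + (0.3)·(2) - 0.7 = -5.8
errors² = [2.56, 0.25, 1.69, 3.61]
MSE = 8.1100/4 = 2.0275

2.0275


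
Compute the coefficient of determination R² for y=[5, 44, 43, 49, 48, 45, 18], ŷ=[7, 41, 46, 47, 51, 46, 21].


ȳ = 36
SS_res = Σ(y-ŷ)² = 45
SS_tot = Σ(y-ȳ)² = 1792
R² = 1 - SS_res/SS_tot = 1 - 0.0251 = 0.9749

0.9749


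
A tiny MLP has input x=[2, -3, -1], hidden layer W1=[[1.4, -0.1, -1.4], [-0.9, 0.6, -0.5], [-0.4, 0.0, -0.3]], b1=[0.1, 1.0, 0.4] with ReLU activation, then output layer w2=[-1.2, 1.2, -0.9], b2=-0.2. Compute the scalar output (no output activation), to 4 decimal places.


z1[0] = (1.4)·(2) + (-0.1)·(-3) + (-1.4)·(-1) + 0.1 = 4.6
z1[1] = (-0.9)·(2) + (0.6)·(-3) + (-0.5)·(-1) + 1.0 = -2.1
z1[2] = (-0.4)·(2) + (0.0)·(-3) + (-0.3)·(-1) + 0.4 = -0.1
h = ReLU(z1) = [4.6, 0.0, 0.0]
output = (-1.2)·(4.6) + (1.2)·(0.0) + (-0.9)·(0.0) - 0.2 = -5.72

-5.72


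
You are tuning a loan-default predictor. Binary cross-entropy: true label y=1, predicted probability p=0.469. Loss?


BCE = -[y·ln(p) + (1-y)·ln(1-p)]
= -1·ln(0.469) - 0
= -ln(0.469) = 0.7572

0.7572


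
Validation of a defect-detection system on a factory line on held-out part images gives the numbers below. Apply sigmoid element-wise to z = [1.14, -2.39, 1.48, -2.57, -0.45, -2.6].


σ(1.14) = 1/(1+e^-1.14) = 0.7577
σ(-2.39) = 1/(1+e^2.39) = 0.0839
σ(1.48) = 1/(1+e^-1.48) = 0.8146
σ(-2.57) = 1/(1+e^2.57) = 0.0711
σ(-0.45) = 1/(1+e^0.45) = 0.3894
σ(-2.6) = 1/(1+e^2.6) = 0.0691
result = [0.7577, 0.0839, 0.8146, 0.0711, 0.3894, 0.0691]

[0.7577, 0.0839, 0.8146, 0.0711, 0.3894, 0.0691]


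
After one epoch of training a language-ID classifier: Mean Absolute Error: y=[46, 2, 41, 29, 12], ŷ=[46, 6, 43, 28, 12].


Absolute errors: |46-46|=0, |2-6|=4, |41-43|=2, |29-28|=1, |12-12|=0
Sum = 7
MAE = 7/5 = 7/5

7/5


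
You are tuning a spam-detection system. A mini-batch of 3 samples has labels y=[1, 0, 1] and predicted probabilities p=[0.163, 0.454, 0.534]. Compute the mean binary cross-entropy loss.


L[0] = -ln(0.163) = 1.814
L[1] = -ln(1-0.454) = -ln(0.546) = 0.6051
L[2] = -ln(0.534) = 0.6274
mean = (1.814 + 0.6051 + 0.6274)/3 = 1.0155

1.0155


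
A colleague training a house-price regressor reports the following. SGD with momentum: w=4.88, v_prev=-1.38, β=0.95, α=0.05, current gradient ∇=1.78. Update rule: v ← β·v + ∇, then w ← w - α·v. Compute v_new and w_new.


v_new = 0.95·-1.38 + 1.78 = -1.311 + 1.78 = 0.469
w_new = 4.88 - 0.05·0.469 = 4.88 - 0.02345 = 4.85655

v_new=0.469, w_new=4.85655


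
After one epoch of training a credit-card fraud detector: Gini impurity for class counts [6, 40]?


Probabilities: [6/46, 40/46] ≈ [0.1304, 0.8696]
Σpᵢ² = (36 + 1600)/46² = 1636/2116
Gini = 1 - Σpᵢ² = 1 - 1636/2116 = 0.2268

0.2268


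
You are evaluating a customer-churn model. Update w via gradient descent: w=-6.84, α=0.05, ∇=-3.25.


w_new = w - α·∇
= -6.84 - 0.05·-3.25
= -6.84 + 0.1625
= -6.6775

-6.6775


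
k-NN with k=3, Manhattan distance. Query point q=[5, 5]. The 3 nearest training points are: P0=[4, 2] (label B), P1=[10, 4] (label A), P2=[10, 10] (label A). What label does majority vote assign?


d(q,P0) = 4  (label B)
d(q,P1) = 6  (label A)
d(q,P2) = 10  (label A)
Votes: A=2, B=1
Majority → A

A


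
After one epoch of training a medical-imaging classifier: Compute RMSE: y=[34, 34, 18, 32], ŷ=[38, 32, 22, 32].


MSE = 36/4 = 9
RMSE = √(36/4) = 3.0

3.0


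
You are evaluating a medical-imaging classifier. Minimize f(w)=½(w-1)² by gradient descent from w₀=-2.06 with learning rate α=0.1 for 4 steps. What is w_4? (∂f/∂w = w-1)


step 1: grad = -2.06-1 = -3.06; w = -2.06 - 0.1·(-3.06) = -1.754
step 2: grad = -1.754-1 = -2.754; w = -1.754 - 0.1·(-2.754) = -1.4786
step 3: grad = -1.4786-1 = -2.4786; w = -1.4786 - 0.1·(-2.4786) = -1.23074
step 4: grad = -1.23074-1 = -2.23074; w = -1.23074 - 0.1·(-2.23074) = -1.007666

-1.007666


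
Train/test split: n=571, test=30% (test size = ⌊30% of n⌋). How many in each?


Test = ⌊571·30/100⌋ = 171
Train = 571 - 171 = 400

Train: 400, Test: 171


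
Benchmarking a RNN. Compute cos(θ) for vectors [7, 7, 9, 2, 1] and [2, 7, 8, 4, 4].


A·B = 7·2 + 7·7 + 9·8 + 2·4 + 1·4 = 147
‖A‖ = √184 = 13.5647, ‖B‖ = √149 = 12.2066
cos = 147/(√184·√149) = 147/√27416 = 0.8878

0.8878


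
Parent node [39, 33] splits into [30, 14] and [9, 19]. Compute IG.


Parent = [39, 33], H_parent = 0.995
H_left = 0.9024 (n=44), H_right = 0.9059 (n=28)
H_children = (44/72)·0.9024 + (28/72)·0.9059 = 0.9038
IG = 0.995 - 0.9038 = 0.0912

0.0912


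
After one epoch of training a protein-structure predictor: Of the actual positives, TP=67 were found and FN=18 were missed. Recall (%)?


Recall = TP/(TP+FN)
= 67/(67+18)
= 67/85 = 78.82%

78.82%


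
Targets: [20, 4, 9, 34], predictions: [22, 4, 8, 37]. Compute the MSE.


Squared errors: (20-22)²=4, (4-4)²=0, (9-8)²=1, (34-37)²=9
Sum = 14
MSE = 14/4 = 7/2

7/2


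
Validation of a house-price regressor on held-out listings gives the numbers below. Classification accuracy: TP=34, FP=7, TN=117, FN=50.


Accuracy = (TP+TN)/(TP+TN+FP+FN)
= (34+117)/(208)
= 151/208 = 72.6%

72.6%


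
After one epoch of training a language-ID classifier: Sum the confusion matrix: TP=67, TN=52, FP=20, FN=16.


Total = TP + TN + FP + FN
= 67 + 52 + 20 + 16
= 155
(Predicted positive: 87, predicted negative: 68)

155


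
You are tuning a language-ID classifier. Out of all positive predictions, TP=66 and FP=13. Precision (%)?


Precision = TP/(TP+FP)
= 66/(66+13)
= 66/79 = 83.54%

83.54%


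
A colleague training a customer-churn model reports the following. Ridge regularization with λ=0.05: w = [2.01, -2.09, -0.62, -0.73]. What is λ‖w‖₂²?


‖w‖₂² = (2.01)² + (-2.09)² + (-0.62)² + (-0.73)²
     = 4.0401 + 4.3681 + 0.3844 + 0.5329
     = 9.3255
λ·‖w‖₂² = 0.05·9.3255 = 0.466275

0.466275


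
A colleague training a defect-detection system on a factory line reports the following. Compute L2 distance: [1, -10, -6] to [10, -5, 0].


d = √((1-10)² + (-10+ 5)² + (-6-0)²)
  = √(81 + 25 + 36)
  = √142 = 11.9164

11.9164


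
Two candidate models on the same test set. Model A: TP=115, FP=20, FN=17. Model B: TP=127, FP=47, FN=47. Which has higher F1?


Model A: P=115/135=0.8519, R=115/132=0.8712, F1=2PR/(P+R)=2TP/(2TP+FP+FN)=230/267=0.8614
Model B: P=127/174=0.7299, R=127/174=0.7299, F1=2PR/(P+R)=2TP/(2TP+FP+FN)=254/348=0.7299
0.8614 > 0.7299 → Model A

Model A


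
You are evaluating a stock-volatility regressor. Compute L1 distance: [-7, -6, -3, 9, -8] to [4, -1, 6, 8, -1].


d = |-7-4| + |-6+ 1| + |-3-6| + |9-8| + |-8+ 1|
  = 11 + 5 + 9 + 1 + 7
  = 33

33


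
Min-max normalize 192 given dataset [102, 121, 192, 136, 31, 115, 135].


min=31, max=192
(192-31)/(192-31) = 161/161 = 1.0

1.0


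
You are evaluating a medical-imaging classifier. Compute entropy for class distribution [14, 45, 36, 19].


Probabilities: [14/114, 45/114, 36/114, 19/114] ≈ [0.1228, 0.3947, 0.3158, 0.1667]
H = -((14/114)·log₂(14/114) + (45/114)·log₂(45/114) + (36/114)·log₂(36/114) + (19/114)·log₂(19/114))
  = 1.8569 bits

1.8569 bits


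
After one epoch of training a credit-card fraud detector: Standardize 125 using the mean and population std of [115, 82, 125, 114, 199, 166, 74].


μ = 125, σ = 41.1061
z = (125 - 125)/41.1061 = 0.0

0.0


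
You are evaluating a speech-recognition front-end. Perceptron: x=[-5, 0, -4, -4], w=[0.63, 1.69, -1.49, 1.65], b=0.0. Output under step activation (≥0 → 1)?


z = (-5)·(0.63) + (0)·(1.69) + (-4)·(-1.49) + (-4)·(1.65) + 0.0
  = -3.79
step(z) = 0 (z<0)

0


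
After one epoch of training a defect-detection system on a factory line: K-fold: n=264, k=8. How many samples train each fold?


Fold size = 264/8 = 33
Training per fold = 264 - 33 = 231

231


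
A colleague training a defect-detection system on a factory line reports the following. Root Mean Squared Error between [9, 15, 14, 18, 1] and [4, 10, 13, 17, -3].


MSE = 68/5 = 13.6
RMSE = √(68/5) = 3.6878

3.6878


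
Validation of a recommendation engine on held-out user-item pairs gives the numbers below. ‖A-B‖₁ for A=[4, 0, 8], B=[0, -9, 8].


d = |4-0| + |0+ 9| + |8-8|
  = 4 + 9 + 0
  = 13

13


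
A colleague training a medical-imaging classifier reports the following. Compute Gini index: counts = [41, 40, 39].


Probabilities: [41/120, 40/120, 39/120] ≈ [0.3417, 0.3333, 0.325]
Σpᵢ² = (1681 + 1600 + 1521)/120² = 4802/14400
Gini = 1 - Σpᵢ² = 1 - 4802/14400 = 0.6665

0.6665


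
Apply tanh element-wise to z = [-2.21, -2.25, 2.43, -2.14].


tanh(-2.21) = -0.9762
tanh(-2.25) = -0.978
tanh(2.43) = 0.9846
tanh(-2.14) = -0.9727
result = [-0.9762, -0.978, 0.9846, -0.9727]

[-0.9762, -0.978, 0.9846, -0.9727]


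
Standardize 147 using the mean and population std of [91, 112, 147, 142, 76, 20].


μ = 98, σ = 43.1084
z = (147 - 98)/43.1084 = 1.1367

1.1367


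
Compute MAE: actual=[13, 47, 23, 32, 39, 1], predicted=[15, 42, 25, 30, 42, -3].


Absolute errors: |13-15|=2, |47-42|=5, |23-25|=2, |32-30|=2, |39-42|=3, |1+ 3|=4
Sum = 18
MAE = 18/6 = 3

3


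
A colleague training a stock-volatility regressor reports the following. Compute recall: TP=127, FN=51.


Recall = TP/(TP+FN)
= 127/(127+51)
= 127/178 = 71.35%

71.35%


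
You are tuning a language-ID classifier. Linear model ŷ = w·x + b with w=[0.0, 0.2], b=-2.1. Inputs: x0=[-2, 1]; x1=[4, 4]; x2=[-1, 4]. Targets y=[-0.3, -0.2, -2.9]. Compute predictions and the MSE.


ŷ0 = (0.0)·(-2) + (0.2)·(1) - 2.1 = -1.9
ŷ1 = (0.0)·(4) + (0.2)·(4) - 2.1 = -1.3
ŷ2 = (0.0)·(-1) + (0.2)·(4) - 2.1 = -1.3
errors² = [2.56, 1.21, 2.56]
MSE = 6.3300/3 = 2.11

2.11


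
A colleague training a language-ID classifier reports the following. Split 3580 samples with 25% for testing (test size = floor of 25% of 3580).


Test = ⌊3580·25/100⌋ = 895
Train = 3580 - 895 = 2685

Train: 2685, Test: 895


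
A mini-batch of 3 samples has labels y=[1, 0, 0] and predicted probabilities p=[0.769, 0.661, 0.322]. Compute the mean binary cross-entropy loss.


L[0] = -ln(0.769) = 0.2627
L[1] = -ln(1-0.661) = -ln(0.339) = 1.0818
L[2] = -ln(1-0.322) = -ln(0.678) = 0.3886
mean = (0.2627 + 1.0818 + 0.3886)/3 = 0.5777

0.5777


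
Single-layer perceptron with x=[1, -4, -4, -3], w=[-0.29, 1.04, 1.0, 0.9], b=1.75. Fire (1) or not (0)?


z = (1)·(-0.29) + (-4)·(1.04) + (-4)·(1.0) + (-3)·(0.9) + 1.75
  = -9.4
step(z) = 0 (z<0)

0


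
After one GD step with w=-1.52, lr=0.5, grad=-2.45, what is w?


w_new = w - α·∇
= -1.52 - 0.5·-2.45
= -1.52 + 1.225
= -0.295

-0.295


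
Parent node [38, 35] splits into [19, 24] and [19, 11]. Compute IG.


Parent = [38, 35], H_parent = 0.9988
H_left = 0.9902 (n=43), H_right = 0.9481 (n=30)
H_children = (43/73)·0.9902 + (30/73)·0.9481 = 0.9729
IG = 0.9988 - 0.9729 = 0.0259

0.0259


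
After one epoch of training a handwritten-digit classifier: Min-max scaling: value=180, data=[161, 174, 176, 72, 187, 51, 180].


min=51, max=187
(180-51)/(187-51) = 129/136 = 0.9485

0.9485


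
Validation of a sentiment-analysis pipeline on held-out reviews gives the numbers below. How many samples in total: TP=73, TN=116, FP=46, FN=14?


Total = TP + TN + FP + FN
= 73 + 116 + 46 + 14
= 249
(Predicted positive: 119, predicted negative: 130)

249


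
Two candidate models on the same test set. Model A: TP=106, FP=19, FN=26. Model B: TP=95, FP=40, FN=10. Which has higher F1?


Model A: P=106/125=0.848, R=106/132=0.803, F1=2PR/(P+R)=2TP/(2TP+FP+FN)=212/257=0.8249
Model B: P=95/135=0.7037, R=95/105=0.9048, F1=2PR/(P+R)=2TP/(2TP+FP+FN)=190/240=0.7917
0.8249 > 0.7917 → Model A

Model A


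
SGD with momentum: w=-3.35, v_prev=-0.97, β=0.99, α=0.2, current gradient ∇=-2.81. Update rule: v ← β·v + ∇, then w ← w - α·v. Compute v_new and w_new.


v_new = 0.99·-0.97 - 2.81 = -0.9603 - 2.81 = -3.7703
w_new = -3.35 - 0.2·-3.7703 = -3.35 + 0.75406 = -2.59594

v_new=-3.7703, w_new=-2.59594


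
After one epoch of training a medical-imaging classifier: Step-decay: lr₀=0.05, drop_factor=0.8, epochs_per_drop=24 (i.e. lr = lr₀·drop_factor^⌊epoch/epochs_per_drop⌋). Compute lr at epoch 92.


n_drops = ⌊92/24⌋ = 3
lr = 0.05·0.8^3 = 0.05·0.512 = 0.0256

0.0256


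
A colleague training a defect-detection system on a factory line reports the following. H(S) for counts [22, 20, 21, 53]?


Probabilities: [22/116, 20/116, 21/116, 53/116] ≈ [0.1897, 0.1724, 0.181, 0.4569]
H = -((22/116)·log₂(22/116) + (20/116)·log₂(20/116) + (21/116)·log₂(21/116) + (53/116)·log₂(53/116))
  = 1.8548 bits

1.8548 bits


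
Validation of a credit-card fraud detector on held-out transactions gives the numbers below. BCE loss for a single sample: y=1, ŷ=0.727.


BCE = -[y·ln(p) + (1-y)·ln(1-p)]
= -1·ln(0.727) - 0
= -ln(0.727) = 0.3188

0.3188


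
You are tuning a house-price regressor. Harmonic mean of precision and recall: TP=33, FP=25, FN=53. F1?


Precision = 33/58 = 0.569
Recall = 33/86 = 0.3837
F1 = 2·P·R/(P+R) = 2·TP/(2·TP+FP+FN) = 66/(66+25+53) = 66/144 = 0.4583

0.4583


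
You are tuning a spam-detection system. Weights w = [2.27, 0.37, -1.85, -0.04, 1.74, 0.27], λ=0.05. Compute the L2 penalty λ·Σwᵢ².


‖w‖₂² = (2.27)² + (0.37)² + (-1.85)² + (-0.04)² + (1.74)² + (0.27)²
     = 5.1529 + 0.1369 + 3.4225 + 0.0016 + 3.0276 + 0.0729
     = 11.8144
λ·‖w‖₂² = 0.05·11.8144 = 0.59072

0.59072


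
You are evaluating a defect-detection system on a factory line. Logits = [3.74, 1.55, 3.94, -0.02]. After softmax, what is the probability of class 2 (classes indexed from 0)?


Exponentials: e^3.74=42.098, e^1.55=4.7115, e^3.94=51.4186, e^-0.02=0.9802
Sum = 99.2083
Softmax = [0.4243, 0.0475, 0.5183, 0.0099]
p[2] = 51.4186/99.2083 = 0.5183

0.5183


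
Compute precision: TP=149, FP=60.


Precision = TP/(TP+FP)
= 149/(149+60)
= 149/209 = 71.29%

71.29%


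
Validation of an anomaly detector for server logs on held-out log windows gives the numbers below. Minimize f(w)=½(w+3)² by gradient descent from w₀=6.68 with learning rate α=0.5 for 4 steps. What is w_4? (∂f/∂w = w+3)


step 1: grad = 6.68+3 = 9.68; w = 6.68 - 0.5·(9.68) = 1.84
step 2: grad = 1.84+3 = 4.84; w = 1.84 - 0.5·(4.84) = -0.58
step 3: grad = -0.58+3 = 2.42; w = -0.58 - 0.5·(2.42) = -1.79
step 4: grad = -1.79+3 = 1.21; w = -1.79 - 0.5·(1.21) = -2.395

-2.395


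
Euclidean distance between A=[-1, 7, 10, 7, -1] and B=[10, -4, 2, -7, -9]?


d = √((-1-10)² + (7+ 4)² + (10-2)² + (7+ 7)² + (-1+ 9)²)
  = √(121 + 121 + 64 + 196 + 64)
  = √566 = 23.7908

23.7908


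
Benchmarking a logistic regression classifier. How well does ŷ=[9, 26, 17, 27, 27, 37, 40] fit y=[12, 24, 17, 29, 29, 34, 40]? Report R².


ȳ = 26.4286
SS_res = Σ(y-ŷ)² = 30
SS_tot = Σ(y-ȳ)² = 557.71
R² = 1 - SS_res/SS_tot = 1 - 0.0538 = 0.9462

0.9462


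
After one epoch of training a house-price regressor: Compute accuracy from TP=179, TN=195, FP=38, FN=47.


Accuracy = (TP+TN)/(TP+TN+FP+FN)
= (179+195)/(459)
= 374/459 = 81.48%

81.48%


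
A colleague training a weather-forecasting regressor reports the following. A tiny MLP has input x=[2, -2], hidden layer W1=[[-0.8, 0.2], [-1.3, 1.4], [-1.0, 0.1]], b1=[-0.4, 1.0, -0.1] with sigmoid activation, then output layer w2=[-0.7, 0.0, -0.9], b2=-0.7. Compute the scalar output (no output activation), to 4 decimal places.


z1[0] = (-0.8)·(2) + (0.2)·(-2) - 0.4 = -2.4
z1[1] = (-1.3)·(2) + (1.4)·(-2) + 1.0 = -4.4
z1[2] = (-1.0)·(2) + (0.1)·(-2) - 0.1 = -2.3
h = sigmoid(z1) = [0.0832, 0.0121, 0.0911]
output = (-0.7)·(0.0832) + (0.0)·(0.0121) + (-0.9)·(0.0911) - 0.7 = -0.8402

-0.8402


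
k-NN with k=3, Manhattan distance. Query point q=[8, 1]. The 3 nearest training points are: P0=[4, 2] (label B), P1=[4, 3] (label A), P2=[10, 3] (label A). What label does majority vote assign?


d(q,P0) = 5  (label B)
d(q,P1) = 6  (label A)
d(q,P2) = 4  (label A)
Votes: A=2, B=1
Majority → A

A


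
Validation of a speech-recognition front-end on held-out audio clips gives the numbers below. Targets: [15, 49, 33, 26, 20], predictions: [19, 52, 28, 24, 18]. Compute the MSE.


Squared errors: (15-19)²=16, (49-52)²=9, (33-28)²=25, (26-24)²=4, (20-18)²=4
Sum = 58
MSE = 58/5 = 58/5

58/5


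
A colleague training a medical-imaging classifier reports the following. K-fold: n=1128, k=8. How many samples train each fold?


Fold size = 1128/8 = 141
Training per fold = 1128 - 141 = 987

987


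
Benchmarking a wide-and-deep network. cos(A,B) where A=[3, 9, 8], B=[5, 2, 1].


A·B = 3·5 + 9·2 + 8·1 = 41
‖A‖ = √154 = 12.4097, ‖B‖ = √30 = 5.4772
cos = 41/(√154·√30) = 41/√4620 = 0.6032

0.6032


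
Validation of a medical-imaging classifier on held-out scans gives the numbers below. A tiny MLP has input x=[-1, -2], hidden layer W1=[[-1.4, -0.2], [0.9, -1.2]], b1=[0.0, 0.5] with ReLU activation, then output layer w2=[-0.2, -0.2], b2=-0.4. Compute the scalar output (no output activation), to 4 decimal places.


z1[0] = (-1.4)·(-1) + (-0.2)·(-2) + 0.0 = 1.8
z1[1] = (0.9)·(-1) + (-1.2)·(-2) + 0.5 = 2.0
h = ReLU(z1) = [1.8, 2.0]
output = (-0.2)·(1.8) + (-0.2)·(2.0) - 0.4 = -1.16

-1.16


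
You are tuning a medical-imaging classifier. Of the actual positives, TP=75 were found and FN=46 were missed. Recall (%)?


Recall = TP/(TP+FN)
= 75/(75+46)
= 75/121 = 61.98%

61.98%
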